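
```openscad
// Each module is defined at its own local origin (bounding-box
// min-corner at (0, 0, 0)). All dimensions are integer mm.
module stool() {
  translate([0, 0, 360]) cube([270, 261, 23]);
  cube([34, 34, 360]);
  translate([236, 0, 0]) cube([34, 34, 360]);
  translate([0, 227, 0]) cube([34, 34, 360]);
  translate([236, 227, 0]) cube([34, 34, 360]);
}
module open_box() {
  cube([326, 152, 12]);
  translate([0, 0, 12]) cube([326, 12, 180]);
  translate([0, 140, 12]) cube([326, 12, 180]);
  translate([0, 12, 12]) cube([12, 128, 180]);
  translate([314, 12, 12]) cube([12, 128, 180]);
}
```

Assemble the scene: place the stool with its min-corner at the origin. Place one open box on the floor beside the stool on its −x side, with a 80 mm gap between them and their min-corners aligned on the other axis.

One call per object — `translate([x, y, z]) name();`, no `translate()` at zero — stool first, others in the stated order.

stool();
translate([-406, 0, 0]) open_box();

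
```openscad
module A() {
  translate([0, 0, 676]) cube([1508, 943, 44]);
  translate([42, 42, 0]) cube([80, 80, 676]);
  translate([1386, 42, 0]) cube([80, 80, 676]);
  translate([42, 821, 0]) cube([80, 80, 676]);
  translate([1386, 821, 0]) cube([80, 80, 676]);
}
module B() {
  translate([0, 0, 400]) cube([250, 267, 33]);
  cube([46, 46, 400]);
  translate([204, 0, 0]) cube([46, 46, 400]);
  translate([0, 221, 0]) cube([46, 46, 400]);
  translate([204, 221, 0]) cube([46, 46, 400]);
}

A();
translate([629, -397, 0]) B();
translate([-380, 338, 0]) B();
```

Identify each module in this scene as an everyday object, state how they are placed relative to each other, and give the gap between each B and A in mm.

A is a table. B is a stool. Two stools sit around the table at the −y, −x sides. The gap between each stool and the table is 130 mm.

Each stool's nearest face is 130 mm from the table's bounding box.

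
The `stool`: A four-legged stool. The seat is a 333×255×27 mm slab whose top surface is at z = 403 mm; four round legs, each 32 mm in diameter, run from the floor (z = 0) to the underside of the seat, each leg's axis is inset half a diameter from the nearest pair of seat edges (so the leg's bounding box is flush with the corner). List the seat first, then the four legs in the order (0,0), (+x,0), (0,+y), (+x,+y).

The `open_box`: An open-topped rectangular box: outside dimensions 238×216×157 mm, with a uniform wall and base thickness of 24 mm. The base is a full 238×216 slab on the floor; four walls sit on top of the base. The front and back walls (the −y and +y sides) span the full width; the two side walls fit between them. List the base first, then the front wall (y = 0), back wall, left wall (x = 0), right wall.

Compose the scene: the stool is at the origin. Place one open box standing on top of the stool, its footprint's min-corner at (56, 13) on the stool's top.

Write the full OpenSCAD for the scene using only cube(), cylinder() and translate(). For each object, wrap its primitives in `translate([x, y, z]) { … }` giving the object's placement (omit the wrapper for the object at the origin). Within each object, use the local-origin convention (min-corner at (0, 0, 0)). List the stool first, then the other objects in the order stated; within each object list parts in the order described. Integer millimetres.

translate([0, 0, 376]) cube([333, 255, 27]);
translate([16, 16, 0]) cylinder(h = 376, r = 16);
translate([317, 16, 0]) cylinder(h = 376, r = 16);
translate([16, 239, 0]) cylinder(h = 376, r = 16);
translate([317, 239, 0]) cylinder(h = 376, r = 16);
translate([56, 13, 403]) {
  cube([238, 216, 24]);
  translate([0, 0, 24]) cube([238, 24, 133]);
  translate([0, 192, 24]) cube([238, 24, 133]);
  translate([0, 24, 24]) cube([24, 168, 133]);
  translate([214, 24, 24]) cube([24, 168, 133]);
}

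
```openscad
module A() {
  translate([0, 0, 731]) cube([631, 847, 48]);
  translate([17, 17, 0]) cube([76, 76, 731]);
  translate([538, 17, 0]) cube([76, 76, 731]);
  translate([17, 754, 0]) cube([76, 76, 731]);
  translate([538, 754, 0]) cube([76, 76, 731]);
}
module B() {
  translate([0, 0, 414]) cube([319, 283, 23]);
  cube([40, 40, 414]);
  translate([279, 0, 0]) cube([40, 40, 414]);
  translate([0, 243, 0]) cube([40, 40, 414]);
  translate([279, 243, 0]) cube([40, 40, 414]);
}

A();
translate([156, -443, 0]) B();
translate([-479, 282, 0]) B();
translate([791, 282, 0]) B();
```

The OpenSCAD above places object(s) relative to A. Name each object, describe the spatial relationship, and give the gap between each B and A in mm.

A is a table. B is a stool. Three stools sit around the table at the −y, −x, +x sides. The gap between each stool and the table is 160 mm.

Each stool's nearest face is 160 mm from the table's bounding box.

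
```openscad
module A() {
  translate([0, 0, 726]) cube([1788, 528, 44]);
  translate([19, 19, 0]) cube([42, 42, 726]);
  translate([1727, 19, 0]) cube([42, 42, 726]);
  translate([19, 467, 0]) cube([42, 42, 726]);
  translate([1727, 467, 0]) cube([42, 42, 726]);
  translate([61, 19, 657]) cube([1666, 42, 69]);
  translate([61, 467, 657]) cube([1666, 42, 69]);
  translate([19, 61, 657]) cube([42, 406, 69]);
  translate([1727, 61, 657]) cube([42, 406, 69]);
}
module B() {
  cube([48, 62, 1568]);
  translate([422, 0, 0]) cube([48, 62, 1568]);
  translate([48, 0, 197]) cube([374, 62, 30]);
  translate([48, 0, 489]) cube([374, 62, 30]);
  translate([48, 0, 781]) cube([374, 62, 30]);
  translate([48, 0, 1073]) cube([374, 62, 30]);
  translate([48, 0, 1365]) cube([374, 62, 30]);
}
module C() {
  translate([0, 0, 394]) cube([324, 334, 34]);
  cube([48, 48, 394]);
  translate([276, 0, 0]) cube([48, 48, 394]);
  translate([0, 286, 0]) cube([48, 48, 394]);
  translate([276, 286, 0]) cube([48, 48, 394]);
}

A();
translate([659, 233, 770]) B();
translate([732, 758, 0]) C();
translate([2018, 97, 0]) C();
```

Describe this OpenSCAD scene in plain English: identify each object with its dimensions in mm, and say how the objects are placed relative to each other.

A is a table with a 1788×528 mm rectangular top, 44 mm thick, top surface at z = 770 mm, supported by four 42×42 mm square legs, each inset 19 mm from the nearest pair of top edges, running from the floor. Four apron rails, 42 mm thick and 69 mm tall, run between adjacent legs with their top edges flush with the underside of the top and their outer faces flush with the legs' outer faces.

B is a straight ladder. Two 48×62 mm vertical rails, 1568 mm tall, stand 470 mm apart (outside-to-outside) with their front faces coplanar on the −y side. 5 rungs, each 62 mm deep and 30 mm tall, span between the inner faces of the rails, front faces flush with the rails. The lowest rung's underside is at z = 197 mm and rungs are spaced 292 mm apart (underside to underside).

C is a four-legged stool. The seat is 324×334 mm, 34 mm thick, top at z = 428 mm. It stands on four square legs, each 48×48 mm in cross-section, from z = 0 to the seat underside, each flush with a corner of the seat.

The ladder is on top of the table, centred. Two stools sit around the table at the +y, +x sides.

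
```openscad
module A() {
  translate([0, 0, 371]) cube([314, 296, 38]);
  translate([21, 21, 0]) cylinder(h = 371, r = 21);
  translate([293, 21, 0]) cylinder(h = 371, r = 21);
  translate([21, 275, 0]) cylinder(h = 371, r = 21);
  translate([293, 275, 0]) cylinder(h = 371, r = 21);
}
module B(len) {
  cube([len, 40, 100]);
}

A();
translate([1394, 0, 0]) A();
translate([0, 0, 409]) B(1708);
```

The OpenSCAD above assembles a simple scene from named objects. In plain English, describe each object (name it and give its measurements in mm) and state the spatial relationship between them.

A is a four-legged stool. The seat is a 314×296×38 mm slab whose top surface is at z = 409 mm; four round legs, each 42 mm in diameter, run from the floor (z = 0) to the underside of the seat, each leg's axis is inset half a diameter from the nearest pair of seat edges (so the leg's bounding box is flush with the corner).

B is a rectangular beam 1708 mm long (x), 40 mm deep (y), 100 mm thick (z).

The beam spans the tops of two stools placed 1080 mm apart, resting at z = 409 mm.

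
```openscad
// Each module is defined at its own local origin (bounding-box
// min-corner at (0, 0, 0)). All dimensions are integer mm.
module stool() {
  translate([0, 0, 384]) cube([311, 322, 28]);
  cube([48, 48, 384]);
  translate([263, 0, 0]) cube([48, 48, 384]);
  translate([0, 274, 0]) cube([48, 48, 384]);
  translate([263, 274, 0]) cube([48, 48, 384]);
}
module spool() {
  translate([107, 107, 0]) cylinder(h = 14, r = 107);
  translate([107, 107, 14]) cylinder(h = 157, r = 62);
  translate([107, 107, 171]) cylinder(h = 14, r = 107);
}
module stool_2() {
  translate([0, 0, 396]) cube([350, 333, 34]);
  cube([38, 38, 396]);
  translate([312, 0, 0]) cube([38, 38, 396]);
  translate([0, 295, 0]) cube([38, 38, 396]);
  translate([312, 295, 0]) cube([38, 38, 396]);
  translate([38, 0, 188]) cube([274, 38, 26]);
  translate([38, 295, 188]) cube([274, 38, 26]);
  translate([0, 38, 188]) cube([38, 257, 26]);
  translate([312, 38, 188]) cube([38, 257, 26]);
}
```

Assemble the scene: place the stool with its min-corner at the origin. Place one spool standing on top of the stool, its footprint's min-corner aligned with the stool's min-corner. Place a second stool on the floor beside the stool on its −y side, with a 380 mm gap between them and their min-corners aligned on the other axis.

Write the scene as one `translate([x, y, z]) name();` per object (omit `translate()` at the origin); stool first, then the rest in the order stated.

stool();
translate([0, 0, 412]) spool();
translate([0, -713, 0]) stool_2();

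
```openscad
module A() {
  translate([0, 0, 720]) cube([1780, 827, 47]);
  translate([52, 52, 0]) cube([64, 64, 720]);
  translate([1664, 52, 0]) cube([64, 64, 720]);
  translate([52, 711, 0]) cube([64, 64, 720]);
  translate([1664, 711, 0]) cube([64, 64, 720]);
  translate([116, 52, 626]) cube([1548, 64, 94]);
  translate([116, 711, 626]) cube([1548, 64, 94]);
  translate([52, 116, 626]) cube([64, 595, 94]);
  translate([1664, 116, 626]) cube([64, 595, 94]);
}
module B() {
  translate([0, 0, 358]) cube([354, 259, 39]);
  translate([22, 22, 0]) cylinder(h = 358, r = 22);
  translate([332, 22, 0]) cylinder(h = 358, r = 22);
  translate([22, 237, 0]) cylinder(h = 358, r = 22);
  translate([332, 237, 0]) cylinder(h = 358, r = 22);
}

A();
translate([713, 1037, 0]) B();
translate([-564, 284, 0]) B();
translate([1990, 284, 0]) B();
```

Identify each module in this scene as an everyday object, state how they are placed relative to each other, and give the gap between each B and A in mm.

A is a table. B is a stool. Three stools sit around the table at the +y, −x, +x sides. The gap between each stool and the table is 210 mm.

Each stool's nearest face is 210 mm from the table's bounding box.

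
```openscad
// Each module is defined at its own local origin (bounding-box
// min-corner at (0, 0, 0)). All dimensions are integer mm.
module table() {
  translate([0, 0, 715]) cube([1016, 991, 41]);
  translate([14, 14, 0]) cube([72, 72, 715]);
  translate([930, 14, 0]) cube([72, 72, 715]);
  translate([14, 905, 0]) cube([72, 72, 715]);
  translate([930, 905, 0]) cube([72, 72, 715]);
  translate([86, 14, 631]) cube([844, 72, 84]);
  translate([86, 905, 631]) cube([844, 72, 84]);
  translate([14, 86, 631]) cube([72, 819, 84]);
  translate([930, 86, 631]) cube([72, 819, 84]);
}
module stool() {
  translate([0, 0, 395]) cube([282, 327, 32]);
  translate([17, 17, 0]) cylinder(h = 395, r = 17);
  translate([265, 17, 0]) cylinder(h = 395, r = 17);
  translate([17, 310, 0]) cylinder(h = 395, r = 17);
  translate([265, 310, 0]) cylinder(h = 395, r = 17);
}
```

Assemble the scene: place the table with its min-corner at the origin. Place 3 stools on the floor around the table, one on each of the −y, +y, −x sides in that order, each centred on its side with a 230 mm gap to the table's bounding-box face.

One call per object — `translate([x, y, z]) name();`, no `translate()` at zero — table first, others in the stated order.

table();
translate([367, -557, 0]) stool();
translate([367, 1221, 0]) stool();
translate([-512, 332, 0]) stool();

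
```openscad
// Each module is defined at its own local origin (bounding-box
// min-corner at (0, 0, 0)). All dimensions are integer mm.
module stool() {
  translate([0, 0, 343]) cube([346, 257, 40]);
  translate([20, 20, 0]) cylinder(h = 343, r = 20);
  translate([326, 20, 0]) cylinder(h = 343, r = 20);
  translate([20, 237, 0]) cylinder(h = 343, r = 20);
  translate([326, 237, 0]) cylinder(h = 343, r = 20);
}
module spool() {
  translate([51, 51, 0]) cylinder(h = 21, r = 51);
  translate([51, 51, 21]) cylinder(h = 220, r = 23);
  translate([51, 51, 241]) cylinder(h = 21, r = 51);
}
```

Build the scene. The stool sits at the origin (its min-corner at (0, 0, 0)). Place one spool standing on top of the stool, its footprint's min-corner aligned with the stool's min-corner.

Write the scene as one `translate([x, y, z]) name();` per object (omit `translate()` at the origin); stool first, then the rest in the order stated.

stool();
translate([0, 0, 383]) spool();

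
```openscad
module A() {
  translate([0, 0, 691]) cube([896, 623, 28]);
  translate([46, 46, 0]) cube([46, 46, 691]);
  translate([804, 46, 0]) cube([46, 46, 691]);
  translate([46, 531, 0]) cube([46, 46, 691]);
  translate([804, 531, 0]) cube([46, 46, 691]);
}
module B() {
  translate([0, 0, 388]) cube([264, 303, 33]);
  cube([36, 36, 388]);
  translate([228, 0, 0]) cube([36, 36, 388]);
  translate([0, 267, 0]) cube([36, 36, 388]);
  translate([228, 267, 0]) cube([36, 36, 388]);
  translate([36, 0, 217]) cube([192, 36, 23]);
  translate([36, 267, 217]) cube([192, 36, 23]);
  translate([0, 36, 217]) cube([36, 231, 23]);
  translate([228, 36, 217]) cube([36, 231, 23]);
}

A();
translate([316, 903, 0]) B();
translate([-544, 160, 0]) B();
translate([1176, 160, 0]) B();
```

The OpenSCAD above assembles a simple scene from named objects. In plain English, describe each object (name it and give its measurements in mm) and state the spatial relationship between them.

A is a table: top 896 mm (x) × 623 mm (y), 28 mm thick, upper face at z = 719 mm, on four 46×46 mm square legs, each inset 46 mm from the nearest pair of top edges, running from z = 0 to the bottom of the top.

B is a simple wooden stool: a rectangular seat 264 mm (x) by 303 mm (y), 33 mm thick, top face at z = 421 mm, on four square legs, each 36×36 mm in cross-section. The legs rest on z = 0, each flush with a corner of the seat. Four stretchers, 36 mm wide and 23 mm tall, connect adjacent legs with their undersides at z = 217 mm, each running between the inner faces of the legs it joins and aligned with the legs' outer faces on the other axis.

Three stools sit around the table at the +y, −x, +x sides.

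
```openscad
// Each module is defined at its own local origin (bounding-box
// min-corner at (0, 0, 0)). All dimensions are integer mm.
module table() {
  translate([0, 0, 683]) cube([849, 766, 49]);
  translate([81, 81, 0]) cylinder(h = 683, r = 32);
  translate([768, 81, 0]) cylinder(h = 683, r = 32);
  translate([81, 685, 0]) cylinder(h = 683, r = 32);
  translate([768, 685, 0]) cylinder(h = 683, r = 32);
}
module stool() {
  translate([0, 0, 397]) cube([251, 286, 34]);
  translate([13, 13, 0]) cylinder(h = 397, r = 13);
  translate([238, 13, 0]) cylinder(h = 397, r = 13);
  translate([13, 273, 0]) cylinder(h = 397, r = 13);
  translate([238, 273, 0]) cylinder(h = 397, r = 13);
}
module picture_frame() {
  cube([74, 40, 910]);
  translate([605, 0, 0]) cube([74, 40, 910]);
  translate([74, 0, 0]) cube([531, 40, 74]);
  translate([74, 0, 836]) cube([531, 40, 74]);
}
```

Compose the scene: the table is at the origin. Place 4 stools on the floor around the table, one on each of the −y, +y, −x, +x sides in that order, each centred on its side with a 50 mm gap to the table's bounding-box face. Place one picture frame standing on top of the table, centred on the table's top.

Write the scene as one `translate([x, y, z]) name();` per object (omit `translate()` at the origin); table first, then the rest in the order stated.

table();
translate([299, -336, 0]) stool();
translate([299, 816, 0]) stool();
translate([-301, 240, 0]) stool();
translate([899, 240, 0]) stool();
translate([85, 363, 732]) picture_frame();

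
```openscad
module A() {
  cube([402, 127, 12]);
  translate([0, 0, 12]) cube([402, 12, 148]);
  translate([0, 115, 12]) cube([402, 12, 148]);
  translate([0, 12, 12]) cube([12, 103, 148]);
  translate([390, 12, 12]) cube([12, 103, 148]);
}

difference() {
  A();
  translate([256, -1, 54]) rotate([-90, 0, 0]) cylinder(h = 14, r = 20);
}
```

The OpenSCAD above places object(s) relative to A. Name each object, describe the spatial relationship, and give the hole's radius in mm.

The subtracted cylinder has r = 20 mm.

A is an open box. The open box has a circular hole through its front wall. The hole's radius is 20 mm.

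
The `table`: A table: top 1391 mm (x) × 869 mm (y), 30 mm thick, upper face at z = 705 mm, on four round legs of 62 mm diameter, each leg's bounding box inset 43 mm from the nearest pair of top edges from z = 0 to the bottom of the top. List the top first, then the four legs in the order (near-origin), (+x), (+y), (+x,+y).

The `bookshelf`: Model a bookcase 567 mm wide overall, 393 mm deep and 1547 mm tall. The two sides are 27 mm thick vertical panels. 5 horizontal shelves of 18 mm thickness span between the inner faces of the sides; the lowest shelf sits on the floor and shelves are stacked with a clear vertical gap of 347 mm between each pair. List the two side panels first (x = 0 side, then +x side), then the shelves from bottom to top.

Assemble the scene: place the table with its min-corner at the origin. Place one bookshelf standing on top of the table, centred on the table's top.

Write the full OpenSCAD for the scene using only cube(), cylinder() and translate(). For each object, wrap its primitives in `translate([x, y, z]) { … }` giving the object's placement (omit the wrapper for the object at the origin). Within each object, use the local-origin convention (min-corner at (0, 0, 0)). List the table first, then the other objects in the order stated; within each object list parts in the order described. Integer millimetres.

translate([0, 0, 675]) cube([1391, 869, 30]);
translate([74, 74, 0]) cylinder(h = 675, r = 31);
translate([1317, 74, 0]) cylinder(h = 675, r = 31);
translate([74, 795, 0]) cylinder(h = 675, r = 31);
translate([1317, 795, 0]) cylinder(h = 675, r = 31);
translate([412, 238, 705]) {
  cube([27, 393, 1547]);
  translate([540, 0, 0]) cube([27, 393, 1547]);
  translate([27, 0, 0]) cube([513, 393, 18]);
  translate([27, 0, 365]) cube([513, 393, 18]);
  translate([27, 0, 730]) cube([513, 393, 18]);
  translate([27, 0, 1095]) cube([513, 393, 18]);
  translate([27, 0, 1460]) cube([513, 393, 18]);
}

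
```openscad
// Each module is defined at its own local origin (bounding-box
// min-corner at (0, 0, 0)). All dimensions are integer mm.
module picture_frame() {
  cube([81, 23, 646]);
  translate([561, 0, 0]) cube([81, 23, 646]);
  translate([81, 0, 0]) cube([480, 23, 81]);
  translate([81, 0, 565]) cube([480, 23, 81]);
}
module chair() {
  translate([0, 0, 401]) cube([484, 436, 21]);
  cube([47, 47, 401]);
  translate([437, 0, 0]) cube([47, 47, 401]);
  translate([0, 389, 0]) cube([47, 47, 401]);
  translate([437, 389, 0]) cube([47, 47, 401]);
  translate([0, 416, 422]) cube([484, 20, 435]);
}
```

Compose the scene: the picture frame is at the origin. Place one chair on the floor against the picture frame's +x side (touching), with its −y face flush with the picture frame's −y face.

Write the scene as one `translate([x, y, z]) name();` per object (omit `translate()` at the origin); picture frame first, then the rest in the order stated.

picture_frame();
translate([642, 0, 0]) chair();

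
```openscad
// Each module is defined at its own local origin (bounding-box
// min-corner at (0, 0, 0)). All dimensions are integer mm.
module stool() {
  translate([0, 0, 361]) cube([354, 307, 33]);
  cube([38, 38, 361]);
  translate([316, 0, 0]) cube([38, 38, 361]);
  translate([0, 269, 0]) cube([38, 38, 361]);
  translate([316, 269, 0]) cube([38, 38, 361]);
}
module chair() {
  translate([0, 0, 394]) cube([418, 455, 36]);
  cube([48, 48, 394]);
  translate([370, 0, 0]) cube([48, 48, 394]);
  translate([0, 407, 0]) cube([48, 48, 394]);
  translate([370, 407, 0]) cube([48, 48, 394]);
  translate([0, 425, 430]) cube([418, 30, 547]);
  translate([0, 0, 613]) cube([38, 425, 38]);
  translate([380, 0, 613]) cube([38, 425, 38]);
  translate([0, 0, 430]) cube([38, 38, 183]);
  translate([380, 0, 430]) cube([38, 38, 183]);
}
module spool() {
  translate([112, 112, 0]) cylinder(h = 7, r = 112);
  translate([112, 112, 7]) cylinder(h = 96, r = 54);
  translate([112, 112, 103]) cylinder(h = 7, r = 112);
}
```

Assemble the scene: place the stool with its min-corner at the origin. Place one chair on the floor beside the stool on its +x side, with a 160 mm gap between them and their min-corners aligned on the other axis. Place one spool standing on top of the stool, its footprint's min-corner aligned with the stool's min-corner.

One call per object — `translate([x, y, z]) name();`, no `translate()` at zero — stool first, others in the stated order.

stool();
translate([514, 0, 0]) chair();
translate([0, 0, 394]) spool();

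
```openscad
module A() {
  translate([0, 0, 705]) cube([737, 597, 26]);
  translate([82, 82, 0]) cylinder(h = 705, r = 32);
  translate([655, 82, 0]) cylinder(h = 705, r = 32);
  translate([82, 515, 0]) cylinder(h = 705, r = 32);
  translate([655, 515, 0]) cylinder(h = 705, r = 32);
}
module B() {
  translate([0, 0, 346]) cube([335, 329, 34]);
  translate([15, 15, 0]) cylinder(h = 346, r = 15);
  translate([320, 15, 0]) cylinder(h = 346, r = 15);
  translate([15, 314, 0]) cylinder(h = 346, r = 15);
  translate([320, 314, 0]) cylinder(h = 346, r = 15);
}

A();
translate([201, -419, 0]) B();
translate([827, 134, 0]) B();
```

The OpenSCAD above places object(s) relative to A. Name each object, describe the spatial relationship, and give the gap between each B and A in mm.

A is a table. B is a stool. Two stools sit around the table at the −y, +x sides. The gap between each stool and the table is 90 mm.

Each stool's nearest face is 90 mm from the table's bounding box.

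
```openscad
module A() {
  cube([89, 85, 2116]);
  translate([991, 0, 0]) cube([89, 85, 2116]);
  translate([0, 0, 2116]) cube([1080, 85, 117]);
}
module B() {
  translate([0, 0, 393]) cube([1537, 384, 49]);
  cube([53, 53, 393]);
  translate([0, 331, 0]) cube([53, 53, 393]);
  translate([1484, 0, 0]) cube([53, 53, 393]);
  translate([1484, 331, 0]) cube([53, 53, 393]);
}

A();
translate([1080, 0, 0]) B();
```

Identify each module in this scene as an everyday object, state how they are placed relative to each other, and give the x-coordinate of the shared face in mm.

A is a door frame. B is a bench. The bench is against the door frame's +x side, with their −y faces flush. The x-coordinate of the shared face is 1080 mm.

The door frame's +x face and the bench's −x face are both at x = 1080 mm.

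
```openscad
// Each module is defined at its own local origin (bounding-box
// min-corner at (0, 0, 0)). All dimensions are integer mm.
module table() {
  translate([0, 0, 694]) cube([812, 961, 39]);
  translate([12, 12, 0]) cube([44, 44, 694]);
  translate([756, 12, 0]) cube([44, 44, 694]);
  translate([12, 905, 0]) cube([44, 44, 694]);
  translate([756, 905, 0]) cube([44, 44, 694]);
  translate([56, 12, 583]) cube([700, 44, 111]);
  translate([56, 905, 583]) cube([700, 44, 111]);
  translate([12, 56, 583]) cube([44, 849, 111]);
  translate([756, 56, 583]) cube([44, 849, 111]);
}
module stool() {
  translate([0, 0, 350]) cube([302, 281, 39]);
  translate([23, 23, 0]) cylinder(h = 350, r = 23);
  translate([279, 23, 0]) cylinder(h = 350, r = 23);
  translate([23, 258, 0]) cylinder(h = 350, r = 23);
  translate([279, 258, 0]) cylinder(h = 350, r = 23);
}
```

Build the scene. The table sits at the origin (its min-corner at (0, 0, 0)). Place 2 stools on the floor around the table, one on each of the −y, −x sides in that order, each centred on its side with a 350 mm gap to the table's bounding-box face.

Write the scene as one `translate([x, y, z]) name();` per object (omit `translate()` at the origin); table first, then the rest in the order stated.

table();
translate([255, -631, 0]) stool();
translate([-652, 340, 0]) stool();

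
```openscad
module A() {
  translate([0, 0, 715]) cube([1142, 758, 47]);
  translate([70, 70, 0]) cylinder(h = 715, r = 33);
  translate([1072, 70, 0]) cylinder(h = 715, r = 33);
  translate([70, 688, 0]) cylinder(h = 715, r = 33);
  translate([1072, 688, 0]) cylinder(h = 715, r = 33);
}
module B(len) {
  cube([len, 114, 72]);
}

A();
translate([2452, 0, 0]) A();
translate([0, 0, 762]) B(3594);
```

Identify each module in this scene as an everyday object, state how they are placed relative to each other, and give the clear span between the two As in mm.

A is a table. B is a beam. A beam spans the tops of two tables. The clear span between the two tables is 1310 mm.

Second table starts at x = 2452; first ends at x = 1142; clear span = 2452 − 1142 = 1310 mm.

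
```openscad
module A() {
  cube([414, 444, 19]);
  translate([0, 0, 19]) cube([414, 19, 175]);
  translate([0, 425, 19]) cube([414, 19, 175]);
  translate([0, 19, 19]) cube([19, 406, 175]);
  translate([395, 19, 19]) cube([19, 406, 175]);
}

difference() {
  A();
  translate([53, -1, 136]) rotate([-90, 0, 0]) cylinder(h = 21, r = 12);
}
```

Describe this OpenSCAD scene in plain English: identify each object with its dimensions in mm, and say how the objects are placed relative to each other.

A is an open-topped rectangular box: outside dimensions 414×444×194 mm, with a uniform wall and base thickness of 19 mm. The base is a full 414×444 slab on the floor; four walls sit on top of the base. The front and back walls (the −y and +y sides) span the full width; the two side walls fit between them.

The open box has a circular hole of radius 12 mm through its front wall, centred at (x = 53, z = 136).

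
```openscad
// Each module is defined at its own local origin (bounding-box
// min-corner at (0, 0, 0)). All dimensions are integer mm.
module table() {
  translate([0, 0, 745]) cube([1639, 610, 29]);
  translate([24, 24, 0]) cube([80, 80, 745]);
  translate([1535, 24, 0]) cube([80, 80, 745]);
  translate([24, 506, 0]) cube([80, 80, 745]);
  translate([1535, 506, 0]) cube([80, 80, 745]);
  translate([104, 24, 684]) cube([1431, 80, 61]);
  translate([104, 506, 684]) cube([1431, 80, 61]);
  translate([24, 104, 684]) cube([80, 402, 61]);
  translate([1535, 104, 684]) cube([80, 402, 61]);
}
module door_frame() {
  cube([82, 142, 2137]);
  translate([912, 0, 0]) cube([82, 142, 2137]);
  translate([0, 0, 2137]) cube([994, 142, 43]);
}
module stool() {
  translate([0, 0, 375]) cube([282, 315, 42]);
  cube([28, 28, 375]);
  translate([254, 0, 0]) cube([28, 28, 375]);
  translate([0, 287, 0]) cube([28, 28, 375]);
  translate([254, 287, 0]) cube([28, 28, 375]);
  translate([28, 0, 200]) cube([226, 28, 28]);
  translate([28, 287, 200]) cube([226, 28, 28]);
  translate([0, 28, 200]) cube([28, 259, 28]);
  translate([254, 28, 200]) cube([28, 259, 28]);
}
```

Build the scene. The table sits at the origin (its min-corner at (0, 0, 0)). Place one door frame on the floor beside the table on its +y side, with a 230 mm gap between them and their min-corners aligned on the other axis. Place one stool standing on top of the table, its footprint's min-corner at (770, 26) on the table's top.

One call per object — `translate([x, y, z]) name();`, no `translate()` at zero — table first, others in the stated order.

table();
translate([0, 840, 0]) door_frame();
translate([770, 26, 774]) stool();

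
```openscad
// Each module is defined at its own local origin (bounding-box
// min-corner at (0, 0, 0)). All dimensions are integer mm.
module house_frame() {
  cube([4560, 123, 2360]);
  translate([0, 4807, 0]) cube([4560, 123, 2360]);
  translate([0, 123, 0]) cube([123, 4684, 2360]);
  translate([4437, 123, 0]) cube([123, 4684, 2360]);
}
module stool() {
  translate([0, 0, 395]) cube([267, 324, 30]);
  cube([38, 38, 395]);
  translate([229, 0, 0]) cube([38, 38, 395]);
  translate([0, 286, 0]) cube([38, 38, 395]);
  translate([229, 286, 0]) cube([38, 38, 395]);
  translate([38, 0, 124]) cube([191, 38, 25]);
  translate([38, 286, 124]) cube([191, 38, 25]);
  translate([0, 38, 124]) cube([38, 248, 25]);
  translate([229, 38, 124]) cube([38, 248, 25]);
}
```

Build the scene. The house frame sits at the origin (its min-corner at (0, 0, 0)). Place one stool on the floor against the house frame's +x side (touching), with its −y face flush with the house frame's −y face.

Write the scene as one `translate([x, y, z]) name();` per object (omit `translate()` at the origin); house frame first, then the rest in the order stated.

house_frame();
translate([4560, 0, 0]) stool();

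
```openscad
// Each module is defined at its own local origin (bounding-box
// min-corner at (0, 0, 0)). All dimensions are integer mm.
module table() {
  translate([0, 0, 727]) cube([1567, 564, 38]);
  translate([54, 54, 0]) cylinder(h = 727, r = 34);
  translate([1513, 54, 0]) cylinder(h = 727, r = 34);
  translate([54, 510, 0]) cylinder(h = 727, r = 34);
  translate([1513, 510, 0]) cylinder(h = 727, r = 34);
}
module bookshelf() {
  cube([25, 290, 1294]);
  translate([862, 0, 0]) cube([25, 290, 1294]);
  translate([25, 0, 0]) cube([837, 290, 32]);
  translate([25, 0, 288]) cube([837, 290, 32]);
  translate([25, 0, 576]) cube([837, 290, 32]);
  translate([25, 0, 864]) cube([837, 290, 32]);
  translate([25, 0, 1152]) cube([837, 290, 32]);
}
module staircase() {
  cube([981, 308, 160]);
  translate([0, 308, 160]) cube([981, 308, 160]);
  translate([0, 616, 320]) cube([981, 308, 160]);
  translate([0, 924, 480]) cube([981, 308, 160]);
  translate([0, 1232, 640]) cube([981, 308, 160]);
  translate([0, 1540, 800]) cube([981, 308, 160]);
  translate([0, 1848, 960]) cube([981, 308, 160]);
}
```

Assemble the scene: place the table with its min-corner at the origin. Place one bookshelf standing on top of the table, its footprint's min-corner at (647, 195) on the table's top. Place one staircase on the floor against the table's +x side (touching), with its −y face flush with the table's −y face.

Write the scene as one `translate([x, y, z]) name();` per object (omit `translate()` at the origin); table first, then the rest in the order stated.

table();
translate([647, 195, 765]) bookshelf();
translate([1567, 0, 0]) staircase();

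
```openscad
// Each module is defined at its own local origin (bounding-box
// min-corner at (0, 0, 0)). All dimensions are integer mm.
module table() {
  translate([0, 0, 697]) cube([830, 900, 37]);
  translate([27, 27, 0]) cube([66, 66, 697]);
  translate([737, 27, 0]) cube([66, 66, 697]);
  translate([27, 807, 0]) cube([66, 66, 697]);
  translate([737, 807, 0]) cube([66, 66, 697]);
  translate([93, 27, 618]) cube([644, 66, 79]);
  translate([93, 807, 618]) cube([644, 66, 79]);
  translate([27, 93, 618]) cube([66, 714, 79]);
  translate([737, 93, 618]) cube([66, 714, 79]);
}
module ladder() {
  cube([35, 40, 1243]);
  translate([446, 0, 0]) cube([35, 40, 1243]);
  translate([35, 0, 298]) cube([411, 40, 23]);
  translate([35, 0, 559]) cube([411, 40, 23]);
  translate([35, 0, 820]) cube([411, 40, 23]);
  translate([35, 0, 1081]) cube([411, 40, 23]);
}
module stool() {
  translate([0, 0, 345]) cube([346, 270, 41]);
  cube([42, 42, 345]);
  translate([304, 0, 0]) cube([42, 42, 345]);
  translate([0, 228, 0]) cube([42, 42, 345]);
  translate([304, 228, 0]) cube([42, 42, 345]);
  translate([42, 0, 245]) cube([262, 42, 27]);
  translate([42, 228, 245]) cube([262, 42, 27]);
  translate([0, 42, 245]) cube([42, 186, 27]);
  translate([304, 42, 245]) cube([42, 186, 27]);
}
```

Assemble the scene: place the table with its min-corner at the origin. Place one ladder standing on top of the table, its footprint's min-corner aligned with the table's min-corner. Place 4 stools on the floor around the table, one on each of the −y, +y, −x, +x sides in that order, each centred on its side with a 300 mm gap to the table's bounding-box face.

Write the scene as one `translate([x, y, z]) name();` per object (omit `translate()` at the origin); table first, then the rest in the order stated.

table();
translate([0, 0, 734]) ladder();
translate([242, -570, 0]) stool();
translate([242, 1200, 0]) stool();
translate([-646, 315, 0]) stool();
translate([1130, 315, 0]) stool();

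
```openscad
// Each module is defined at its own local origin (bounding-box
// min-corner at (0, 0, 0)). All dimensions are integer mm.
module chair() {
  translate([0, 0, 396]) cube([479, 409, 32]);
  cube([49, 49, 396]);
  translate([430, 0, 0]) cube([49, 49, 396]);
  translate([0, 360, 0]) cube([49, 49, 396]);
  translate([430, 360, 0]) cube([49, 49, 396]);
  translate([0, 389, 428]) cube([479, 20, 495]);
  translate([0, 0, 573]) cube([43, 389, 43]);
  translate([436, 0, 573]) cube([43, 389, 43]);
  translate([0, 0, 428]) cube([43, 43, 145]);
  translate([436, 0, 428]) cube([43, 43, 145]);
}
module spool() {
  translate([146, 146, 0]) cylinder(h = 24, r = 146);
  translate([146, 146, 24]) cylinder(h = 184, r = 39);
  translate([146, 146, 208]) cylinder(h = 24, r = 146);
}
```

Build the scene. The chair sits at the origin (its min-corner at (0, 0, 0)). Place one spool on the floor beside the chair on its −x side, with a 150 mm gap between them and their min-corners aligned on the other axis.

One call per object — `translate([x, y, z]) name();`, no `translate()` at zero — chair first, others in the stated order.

chair();
translate([-442, 0, 0]) spool();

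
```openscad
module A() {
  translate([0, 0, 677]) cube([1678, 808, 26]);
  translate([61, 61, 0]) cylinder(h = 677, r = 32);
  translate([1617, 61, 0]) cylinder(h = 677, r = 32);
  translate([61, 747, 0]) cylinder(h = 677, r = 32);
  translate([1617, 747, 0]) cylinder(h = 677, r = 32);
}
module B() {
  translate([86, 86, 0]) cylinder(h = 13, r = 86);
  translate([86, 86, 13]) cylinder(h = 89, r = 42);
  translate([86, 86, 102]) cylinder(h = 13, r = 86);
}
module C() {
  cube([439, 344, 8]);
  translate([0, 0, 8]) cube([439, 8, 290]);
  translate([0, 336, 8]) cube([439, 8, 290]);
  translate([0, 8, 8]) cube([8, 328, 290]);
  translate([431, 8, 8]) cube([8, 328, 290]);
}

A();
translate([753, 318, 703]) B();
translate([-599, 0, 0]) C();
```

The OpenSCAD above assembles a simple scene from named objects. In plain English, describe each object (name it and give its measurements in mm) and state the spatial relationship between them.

A is a table with a 1678×808 mm rectangular top, 26 mm thick, top surface at z = 703 mm, supported by four round legs of 64 mm diameter, each leg's bounding box inset 29 mm from the nearest pair of top edges, running from the floor.

B is a spool: two coaxial disc flanges of radius 86 mm and thickness 13 mm, joined by a core cylinder of radius 42 mm and height 89 mm. The lower flange rests on z = 0 and the three cylinders share a vertical axis.

C is an open storage box with external size 439×344×298 mm and wall thickness 8 mm (the base is also 8 mm thick). The base covers the whole footprint; the four walls stand on the base, with the y-facing walls full-width and the x-facing walls fitting between their inner faces.

The spool is on top of the table, centred. The open box is on the floor beside the table on its −x side.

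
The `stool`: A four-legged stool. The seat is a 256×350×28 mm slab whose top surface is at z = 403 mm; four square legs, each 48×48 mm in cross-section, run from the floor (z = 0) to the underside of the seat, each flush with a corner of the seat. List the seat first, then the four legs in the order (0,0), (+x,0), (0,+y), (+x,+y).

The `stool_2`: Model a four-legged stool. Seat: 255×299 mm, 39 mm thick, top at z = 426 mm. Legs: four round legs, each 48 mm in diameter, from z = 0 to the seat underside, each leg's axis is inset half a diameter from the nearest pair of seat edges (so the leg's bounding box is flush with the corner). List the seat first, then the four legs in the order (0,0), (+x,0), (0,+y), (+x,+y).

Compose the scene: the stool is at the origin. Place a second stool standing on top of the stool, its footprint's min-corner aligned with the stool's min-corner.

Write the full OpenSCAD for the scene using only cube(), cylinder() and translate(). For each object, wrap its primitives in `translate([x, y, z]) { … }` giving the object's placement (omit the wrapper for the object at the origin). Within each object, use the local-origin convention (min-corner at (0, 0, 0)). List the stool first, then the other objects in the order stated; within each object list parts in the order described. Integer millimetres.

translate([0, 0, 375]) cube([256, 350, 28]);
cube([48, 48, 375]);
translate([208, 0, 0]) cube([48, 48, 375]);
translate([0, 302, 0]) cube([48, 48, 375]);
translate([208, 302, 0]) cube([48, 48, 375]);
translate([0, 0, 403]) {
  translate([0, 0, 387]) cube([255, 299, 39]);
  translate([24, 24, 0]) cylinder(h = 387, r = 24);
  translate([231, 24, 0]) cylinder(h = 387, r = 24);
  translate([24, 275, 0]) cylinder(h = 387, r = 24);
  translate([231, 275, 0]) cylinder(h = 387, r = 24);
}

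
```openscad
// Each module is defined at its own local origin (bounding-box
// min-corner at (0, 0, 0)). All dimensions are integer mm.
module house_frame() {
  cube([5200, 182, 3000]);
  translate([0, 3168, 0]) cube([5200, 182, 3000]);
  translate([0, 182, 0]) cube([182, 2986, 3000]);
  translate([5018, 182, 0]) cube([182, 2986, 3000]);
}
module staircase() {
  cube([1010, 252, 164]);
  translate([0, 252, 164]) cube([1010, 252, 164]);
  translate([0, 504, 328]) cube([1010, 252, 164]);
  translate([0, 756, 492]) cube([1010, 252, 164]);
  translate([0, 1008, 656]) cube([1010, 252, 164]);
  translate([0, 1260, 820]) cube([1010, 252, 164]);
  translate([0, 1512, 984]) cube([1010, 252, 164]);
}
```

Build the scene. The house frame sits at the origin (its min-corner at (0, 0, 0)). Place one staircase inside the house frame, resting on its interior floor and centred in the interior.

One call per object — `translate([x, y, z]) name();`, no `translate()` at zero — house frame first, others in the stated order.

house_frame();
translate([2095, 793, 0]) staircase();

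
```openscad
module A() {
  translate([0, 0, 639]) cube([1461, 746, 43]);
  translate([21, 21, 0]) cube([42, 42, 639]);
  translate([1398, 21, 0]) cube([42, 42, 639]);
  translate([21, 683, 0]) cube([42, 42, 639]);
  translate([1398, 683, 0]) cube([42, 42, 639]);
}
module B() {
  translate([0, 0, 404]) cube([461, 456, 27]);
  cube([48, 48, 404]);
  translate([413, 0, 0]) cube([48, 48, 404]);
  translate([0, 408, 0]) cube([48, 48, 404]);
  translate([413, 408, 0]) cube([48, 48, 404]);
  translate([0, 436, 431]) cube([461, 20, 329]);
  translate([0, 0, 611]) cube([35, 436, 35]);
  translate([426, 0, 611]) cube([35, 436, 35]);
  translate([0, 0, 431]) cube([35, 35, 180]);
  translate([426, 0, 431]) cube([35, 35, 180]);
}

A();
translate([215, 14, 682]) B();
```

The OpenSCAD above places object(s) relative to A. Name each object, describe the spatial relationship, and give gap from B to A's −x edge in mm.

The chair's min-x is at 215; the table's min-x is 0; gap = 215 mm.

A is a table. B is a chair. The chair is on top of the table. The gap from the chair to the table's −x edge is 215 mm.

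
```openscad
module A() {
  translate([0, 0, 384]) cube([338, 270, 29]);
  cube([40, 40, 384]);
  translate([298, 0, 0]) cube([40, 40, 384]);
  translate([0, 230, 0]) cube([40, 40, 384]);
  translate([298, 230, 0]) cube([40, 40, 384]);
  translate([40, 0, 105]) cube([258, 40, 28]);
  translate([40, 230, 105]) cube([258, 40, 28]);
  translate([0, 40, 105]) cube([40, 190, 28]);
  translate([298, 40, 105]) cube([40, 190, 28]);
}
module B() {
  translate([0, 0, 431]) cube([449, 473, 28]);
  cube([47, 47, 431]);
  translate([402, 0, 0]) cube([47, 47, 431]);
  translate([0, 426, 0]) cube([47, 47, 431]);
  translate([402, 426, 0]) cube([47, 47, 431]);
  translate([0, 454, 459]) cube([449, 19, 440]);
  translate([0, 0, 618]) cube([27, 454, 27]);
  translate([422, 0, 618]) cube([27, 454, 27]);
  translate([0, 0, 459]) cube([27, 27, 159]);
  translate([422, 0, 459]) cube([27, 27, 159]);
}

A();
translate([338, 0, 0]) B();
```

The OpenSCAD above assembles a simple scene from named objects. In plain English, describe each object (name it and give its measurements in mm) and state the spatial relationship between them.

A is a four-legged stool. The seat is a 338×270×29 mm slab whose top surface is at z = 413 mm; four square legs, each 40×40 mm in cross-section, run from the floor (z = 0) to the underside of the seat, each flush with a corner of the seat. Four stretchers, 40 mm wide and 28 mm tall, connect adjacent legs with their undersides at z = 105 mm, each running between the inner faces of the legs it joins and aligned with the legs' outer faces on the other axis.

B is a chair. The seat is a 449×473×28 mm slab with its top at z = 459 mm, on four 47×47 mm corner legs (flush with the seat edges, standing on z = 0). A flat backrest 19 mm thick, 440 mm tall, spans the full seat width and rises from the seat top along its +y edge, rear face flush with the rear of the seat. Two armrests of 27×27 mm section run along each side from the seat's front edge to the front of the backrest, top faces 186 mm above the seat top and outer faces flush with the seat's x-edges; a 27×27 mm post under the front of each armrest stands on the seat at the front corner.

The chair is against the stool's +x side, with their −y faces flush.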